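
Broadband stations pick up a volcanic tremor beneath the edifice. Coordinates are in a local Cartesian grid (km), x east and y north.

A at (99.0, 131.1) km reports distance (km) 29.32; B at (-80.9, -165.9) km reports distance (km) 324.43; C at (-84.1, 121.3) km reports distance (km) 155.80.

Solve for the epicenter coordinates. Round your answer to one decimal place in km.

(71.7, 120.4)

Circle about each station: (x − 99.0)² + (y − 131.1)² = 29.32²; (x + 80.9)² + (y + 165.9)² = 324.43²; (x + 84.1)² + (y − 121.3)² = 155.80².
Subtracting pairs of circle equations eliminates x²+y² and gives linear equations (the radical axes):
-359.8 x − 594.0 y = -97315.75
-366.2 x − 19.6 y = -28615.69
Solving the 2×2 system: x ≈ 71.7, y ≈ 120.4 km.
Check against A (with the unrounded x, y): √((x − 99.0)²+(y − 131.1)²) = 29.32 ≈ 29.32 km. ✓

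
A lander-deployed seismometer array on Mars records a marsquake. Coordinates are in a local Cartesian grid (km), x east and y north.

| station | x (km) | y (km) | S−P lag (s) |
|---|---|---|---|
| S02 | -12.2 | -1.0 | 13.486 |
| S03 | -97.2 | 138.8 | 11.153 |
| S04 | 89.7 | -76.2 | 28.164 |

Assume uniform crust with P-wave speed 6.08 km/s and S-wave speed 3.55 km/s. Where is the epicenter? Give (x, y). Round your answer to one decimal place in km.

(-117.3, 45.8)

Distance from S−P lag: d = Δt · v_P v_S / (v_P − v_S) = Δt · (6.08·3.55)/(6.08−3.55) ≈ 8.5312·Δt.
So d_S02 = 115.05, d_S03 = 95.15, d_S04 = 240.27 km.
Circle about each station: (x + 12.2)² + (y + 1.0)² = 115.05²; (x + 97.2)² + (y − 138.8)² = 95.15²; (x − 89.7)² + (y + 76.2)² = 240.27².
Subtracting the S02 equation from the S03 and S04 equations removes the quadratic terms:
-170.0 x + 279.6 y = 32746.42
203.8 x − 150.4 y = -30790.48
Solving the 2×2 system: x ≈ -117.3, y ≈ 45.8 km.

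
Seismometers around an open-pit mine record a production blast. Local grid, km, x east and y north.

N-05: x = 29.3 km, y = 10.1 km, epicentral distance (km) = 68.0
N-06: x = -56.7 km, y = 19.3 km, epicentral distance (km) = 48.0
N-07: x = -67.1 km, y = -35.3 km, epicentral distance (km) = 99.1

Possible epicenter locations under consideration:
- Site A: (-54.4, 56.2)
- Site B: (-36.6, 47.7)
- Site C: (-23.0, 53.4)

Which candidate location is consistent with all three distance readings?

For each candidate, compare |candidate − station| to the reported distance:
Site A: residuals N-05 27.6, N-06 11.0, N-07 6.7 → max 27.6 km
Site B: residuals N-05 7.9, N-06 13.2, N-07 10.7 → max 13.2 km
Site C: residuals N-05 0.1, N-06 0.1, N-07 0.0 → max 0.1 km
Only Site C has all residuals ≈ 0.

Site C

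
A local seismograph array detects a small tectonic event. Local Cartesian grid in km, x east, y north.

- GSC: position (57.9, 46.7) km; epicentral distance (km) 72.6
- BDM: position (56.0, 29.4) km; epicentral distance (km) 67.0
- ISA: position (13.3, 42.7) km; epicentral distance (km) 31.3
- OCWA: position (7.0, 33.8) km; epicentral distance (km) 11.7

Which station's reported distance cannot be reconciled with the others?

OCWA

Solve using three stations at a time. Using GSC, BDM, ISA (subtract circle equations pairwise → linear system) gives (x, y) ≈ (-10.5, 22.9).
Distances from that point to each station vs reported:
  GSC: calculated 72.5 vs reported 72.6 → residual 0.1 km
  BDM: calculated 66.9 vs reported 67.0 → residual 0.1 km
  ISA: calculated 31.0 vs reported 31.3 → residual 0.3 km
  OCWA: calculated 20.7 vs reported 11.7 → residual 9.0 km
GSC, BDM, ISA are mutually consistent (residuals ≈ 0); OCWA is off by 9.0 km.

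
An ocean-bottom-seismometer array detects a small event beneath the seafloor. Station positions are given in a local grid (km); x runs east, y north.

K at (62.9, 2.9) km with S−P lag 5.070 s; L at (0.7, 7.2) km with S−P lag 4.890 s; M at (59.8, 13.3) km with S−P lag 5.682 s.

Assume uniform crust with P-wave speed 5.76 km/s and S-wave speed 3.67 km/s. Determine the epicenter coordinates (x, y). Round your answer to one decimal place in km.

x ≈ 27.6 km, y ≈ -34.3 km

Distance from S−P lag: d = Δt · v_P v_S / (v_P − v_S) = Δt · (5.76·3.67)/(5.76−3.67) ≈ 10.1144·Δt.
So d_K = 51.28, d_L = 49.46, d_M = 57.47 km.
Circle about each station: (x − 62.9)² + (y − 2.9)² = 51.28²; (x − 0.7)² + (y − 7.2)² = 49.46²; (x − 59.8)² + (y − 13.3)² = 57.47².
Subtracting the K equation from the L and M equations removes the quadratic terms:
-124.4 x + 8.6 y = -3729.14
-6.2 x + 20.8 y = -885.05
Solving the 2×2 system: x ≈ 27.6, y ≈ -34.3 km.
Check against K (with the unrounded x, y): √((x − 62.9)²+(y − 2.9)²) = 51.30 ≈ 51.28 km. ✓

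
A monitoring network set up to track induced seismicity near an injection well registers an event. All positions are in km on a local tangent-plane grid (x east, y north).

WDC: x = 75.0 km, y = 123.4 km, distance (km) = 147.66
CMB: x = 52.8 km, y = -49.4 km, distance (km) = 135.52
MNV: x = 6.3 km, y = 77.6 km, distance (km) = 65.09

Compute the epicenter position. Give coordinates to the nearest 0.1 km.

Circle about each station: (x − 75.0)² + (y − 123.4)² = 147.66²; (x − 52.8)² + (y + 49.4)² = 135.52²; (x − 6.3)² + (y − 77.6)² = 65.09².
Subtracting the WDC equation from the CMB and MNV equations removes the quadratic terms:
-44.4 x − 345.6 y = -12186.55
-137.4 x − 91.6 y = 2775.66
Solving the 2×2 system: x ≈ -47.8, y ≈ 41.4 km.

x ≈ -47.8 km, y ≈ 41.4 km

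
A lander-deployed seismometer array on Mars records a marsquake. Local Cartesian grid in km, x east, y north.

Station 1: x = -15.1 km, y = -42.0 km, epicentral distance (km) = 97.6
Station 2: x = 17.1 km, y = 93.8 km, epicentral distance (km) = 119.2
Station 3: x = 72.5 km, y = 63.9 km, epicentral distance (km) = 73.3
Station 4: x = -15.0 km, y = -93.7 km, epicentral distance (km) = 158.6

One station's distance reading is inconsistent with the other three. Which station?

Solve using three stations at a time. Using Station 1, Station 2, Station 3 (subtract circle equations pairwise → linear system) gives (x, y) ≈ (76.9, -9.3).
Distances from that point to each station vs reported:
  Station 1: calculated 97.7 vs reported 97.6 → residual 0.1 km
  Station 2: calculated 119.3 vs reported 119.2 → residual 0.1 km
  Station 3: calculated 73.4 vs reported 73.3 → residual 0.1 km
  Station 4: calculated 124.8 vs reported 158.6 → residual 33.8 km
Station 1, Station 2, Station 3 are mutually consistent (residuals ≈ 0); Station 4 is off by 33.8 km.

Station 4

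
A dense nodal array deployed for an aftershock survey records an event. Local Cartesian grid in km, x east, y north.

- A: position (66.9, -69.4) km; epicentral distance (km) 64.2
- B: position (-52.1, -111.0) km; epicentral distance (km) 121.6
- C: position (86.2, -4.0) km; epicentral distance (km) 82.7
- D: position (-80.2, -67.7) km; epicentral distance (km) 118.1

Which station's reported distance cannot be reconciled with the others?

C

Solve using three stations at a time. Using A, B, D (subtract circle equations pairwise → linear system) gives (x, y) ≈ (27.3, -19.0).
Distances from that point to each station vs reported:
  A: calculated 64.1 vs reported 64.2 → residual 0.1 km
  B: calculated 121.5 vs reported 121.6 → residual 0.1 km
  C: calculated 60.8 vs reported 82.7 → residual 21.9 km
  D: calculated 118.0 vs reported 118.1 → residual 0.1 km
A, B, D are mutually consistent (residuals ≈ 0); C is off by 21.9 km.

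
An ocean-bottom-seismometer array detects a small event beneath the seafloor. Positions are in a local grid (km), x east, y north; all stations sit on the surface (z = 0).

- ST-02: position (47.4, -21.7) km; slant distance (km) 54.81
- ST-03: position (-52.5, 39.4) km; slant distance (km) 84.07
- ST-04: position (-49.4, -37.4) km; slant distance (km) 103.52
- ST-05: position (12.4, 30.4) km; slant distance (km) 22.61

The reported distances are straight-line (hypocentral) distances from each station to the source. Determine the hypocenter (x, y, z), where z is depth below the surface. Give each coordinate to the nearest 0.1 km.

Each station gives a sphere (x−x_i)² + (y−y_i)² + z² = d_i² (stations at z=0).
Subtracting the ST-02 sphere from ST-03 and ST-04: z² cancels, leaving linear equations in x and y:
-199.8 x + 122.2 y = -2472.67
-193.6 x − 31.4 y = -6590.78
Solving: x ≈ 29.502, y ≈ 28.001 km (keep extra digits for the depth step; rounded: 29.5, 28.0).
Then from the ST-02 sphere: z² = 54.81² − (x − 47.4)² − (y + 21.7)² with x = 29.502, y = 28.001, so z ≈ 14.615 ≈ 14.6 km.
Check against ST-05 (with the unrounded solution): distance 22.62 ≈ 22.61 km. ✓

x ≈ 29.5 km, y ≈ 28.0 km, depth ≈ 14.6 km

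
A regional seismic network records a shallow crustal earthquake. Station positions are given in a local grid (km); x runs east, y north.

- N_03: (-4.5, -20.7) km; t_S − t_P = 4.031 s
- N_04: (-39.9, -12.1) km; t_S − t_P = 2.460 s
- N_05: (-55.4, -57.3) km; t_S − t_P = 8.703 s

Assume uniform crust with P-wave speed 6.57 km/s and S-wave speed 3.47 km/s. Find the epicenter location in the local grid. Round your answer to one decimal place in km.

Distance from S−P lag: d = Δt · v_P v_S / (v_P − v_S) = Δt · (6.57·3.47)/(6.57−3.47) ≈ 7.3542·Δt.
So d_N_03 = 29.64, d_N_04 = 18.09, d_N_05 = 64.00 km.
Circle about each station: (x + 4.5)² + (y + 20.7)² = 29.64²; (x + 39.9)² + (y + 12.1)² = 18.09²; (x + 55.4)² + (y + 57.3)² = 64.00².
Subtracting pairs of circle equations eliminates x²+y² and gives linear equations (the radical axes):
-70.8 x + 17.2 y = 1840.96
-101.8 x − 73.2 y = 2686.24
Solving the 2×2 system: x ≈ -26.1, y ≈ -0.4 km.

(-26.1, -0.4)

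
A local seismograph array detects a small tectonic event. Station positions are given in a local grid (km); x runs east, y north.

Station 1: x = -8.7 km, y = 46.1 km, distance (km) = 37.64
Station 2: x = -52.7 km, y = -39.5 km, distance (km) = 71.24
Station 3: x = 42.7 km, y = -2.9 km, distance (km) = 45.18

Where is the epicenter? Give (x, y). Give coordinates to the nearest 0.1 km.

-0.8 km east, 9.3 km north

Circle about each station: (x + 8.7)² + (y − 46.1)² = 37.64²; (x + 52.7)² + (y + 39.5)² = 71.24²; (x − 42.7)² + (y + 2.9)² = 45.18².
Subtracting pairs of circle equations eliminates x²+y² and gives linear equations (the radical axes):
-88.0 x − 171.2 y = -1521.73
102.8 x − 98.0 y = -993.66
Solving the 2×2 system: x ≈ -0.8, y ≈ 9.3 km.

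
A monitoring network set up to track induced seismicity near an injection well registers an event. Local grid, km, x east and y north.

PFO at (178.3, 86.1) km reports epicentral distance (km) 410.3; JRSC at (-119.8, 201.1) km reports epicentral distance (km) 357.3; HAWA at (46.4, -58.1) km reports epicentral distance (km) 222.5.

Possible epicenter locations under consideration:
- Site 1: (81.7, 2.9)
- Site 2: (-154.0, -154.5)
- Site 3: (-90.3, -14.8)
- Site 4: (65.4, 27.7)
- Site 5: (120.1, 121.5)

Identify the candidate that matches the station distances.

For each candidate, compare |candidate − station| to the reported distance:
Site 1: residuals PFO 282.8, JRSC 74.7, HAWA 152.0 → max 282.8 km
Site 2: residuals PFO 0.0, JRSC 0.1, HAWA 0.1 → max 0.1 km
Site 3: residuals PFO 123.4, JRSC 139.4, HAWA 79.1 → max 139.4 km
Site 4: residuals PFO 283.2, JRSC 103.6, HAWA 134.6 → max 283.2 km
Site 5: residuals PFO 342.2, JRSC 104.5, HAWA 28.4 → max 342.2 km
Only Site 2 has all residuals ≈ 0.

Site 2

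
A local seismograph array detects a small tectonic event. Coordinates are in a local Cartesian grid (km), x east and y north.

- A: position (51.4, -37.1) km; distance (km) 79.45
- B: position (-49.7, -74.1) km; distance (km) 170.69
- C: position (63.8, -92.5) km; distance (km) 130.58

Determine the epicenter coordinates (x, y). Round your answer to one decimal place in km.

x ≈ 79.8 km, y ≈ 37.1 km

Circle about each station: (x − 51.4)² + (y + 37.1)² = 79.45²; (x + 49.7)² + (y + 74.1)² = 170.69²; (x − 63.8)² + (y + 92.5)² = 130.58².
Subtracting pairs of circle equations eliminates x²+y² and gives linear equations (the radical axes):
-202.2 x − 74.0 y = -18880.24
24.8 x − 110.8 y = -2130.51
Solving the 2×2 system: x ≈ 79.8, y ≈ 37.1 km.
Check against A (with the unrounded x, y): √((x − 51.4)²+(y + 37.1)²) = 79.44 ≈ 79.45 km. ✓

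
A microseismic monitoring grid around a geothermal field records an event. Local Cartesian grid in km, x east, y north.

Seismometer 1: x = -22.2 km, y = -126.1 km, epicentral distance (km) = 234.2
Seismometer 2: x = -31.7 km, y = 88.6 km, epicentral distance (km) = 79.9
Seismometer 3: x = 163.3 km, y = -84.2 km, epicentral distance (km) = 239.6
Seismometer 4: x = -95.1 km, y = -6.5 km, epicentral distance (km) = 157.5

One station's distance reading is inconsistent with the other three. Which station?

Solve using three stations at a time. Using Seismometer 1, Seismometer 3, Seismometer 4 (subtract circle equations pairwise → linear system) gives (x, y) ≈ (16.2, 104.9).
Distances from that point to each station vs reported:
  Seismometer 1: calculated 234.2 vs reported 234.2 → residual 0.0 km
  Seismometer 2: calculated 50.6 vs reported 79.9 → residual 29.3 km
  Seismometer 3: calculated 239.6 vs reported 239.6 → residual 0.0 km
  Seismometer 4: calculated 157.5 vs reported 157.5 → residual 0.0 km
Seismometer 1, Seismometer 3, Seismometer 4 are mutually consistent (residuals ≈ 0); Seismometer 2 is off by 29.3 km.

Seismometer 2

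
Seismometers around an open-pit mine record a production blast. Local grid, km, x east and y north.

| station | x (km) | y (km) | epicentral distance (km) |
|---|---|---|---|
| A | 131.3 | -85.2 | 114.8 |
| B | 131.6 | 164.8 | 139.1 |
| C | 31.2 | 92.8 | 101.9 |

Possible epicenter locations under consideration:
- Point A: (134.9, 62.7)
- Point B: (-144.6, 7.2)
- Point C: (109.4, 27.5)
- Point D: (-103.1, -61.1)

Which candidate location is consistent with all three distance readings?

For each candidate, compare |candidate − station| to the reported distance:
Point A: residuals A 33.1, B 36.9, C 6.1 → max 36.9 km
Point B: residuals A 176.2, B 178.9, C 93.6 → max 178.9 km
Point C: residuals A 0.0, B 0.0, C 0.0 → max 0.0 km
Point D: residuals A 120.8, B 186.7, C 102.4 → max 186.7 km
Only Point C has all residuals ≈ 0.

Point C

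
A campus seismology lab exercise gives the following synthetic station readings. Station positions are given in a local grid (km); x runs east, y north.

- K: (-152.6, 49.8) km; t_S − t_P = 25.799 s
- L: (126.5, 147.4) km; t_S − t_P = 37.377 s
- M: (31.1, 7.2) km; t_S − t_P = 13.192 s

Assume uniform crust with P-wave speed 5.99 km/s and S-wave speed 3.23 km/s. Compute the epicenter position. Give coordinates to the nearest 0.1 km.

Distance from S−P lag: d = Δt · v_P v_S / (v_P − v_S) = Δt · (5.99·3.23)/(5.99−3.23) ≈ 7.0100·Δt.
So d_K = 180.85, d_L = 262.01, d_M = 92.48 km.
Circle about each station: (x + 152.6)² + (y − 49.8)² = 180.85²; (x − 126.5)² + (y − 147.4)² = 262.01²; (x − 31.1)² + (y − 7.2)² = 92.48².
Subtracting pairs of circle equations eliminates x²+y² and gives linear equations (the radical axes):
558.2 x + 195.2 y = -23980.31
367.4 x − 85.2 y = -593.58
Solving the 2×2 system: x ≈ -18.1, y ≈ -71.1 km.
Check against K (with the unrounded x, y): √((x + 152.6)²+(y − 49.8)²) = 180.84 ≈ 180.85 km. ✓

x ≈ -18.1 km, y ≈ -71.1 km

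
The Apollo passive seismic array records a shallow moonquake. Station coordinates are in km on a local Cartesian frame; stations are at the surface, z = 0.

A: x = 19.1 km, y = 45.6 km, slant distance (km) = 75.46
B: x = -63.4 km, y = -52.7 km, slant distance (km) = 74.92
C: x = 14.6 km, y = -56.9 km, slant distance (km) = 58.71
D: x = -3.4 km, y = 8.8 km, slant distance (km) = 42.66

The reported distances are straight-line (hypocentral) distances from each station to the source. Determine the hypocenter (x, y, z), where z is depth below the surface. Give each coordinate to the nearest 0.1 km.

Each station gives a sphere (x−x_i)² + (y−y_i)² + z² = d_i² (stations at z=0).
Subtracting the A sphere from B and C: z² cancels, leaving linear equations in x and y:
-165.0 x − 196.6 y = 4433.89
-9.0 x − 205.0 y = 3253.95
Solving: x ≈ -8.399, y ≈ -15.504 km (keep extra digits for the depth step; rounded: -8.4, -15.5).
Then from the A sphere: z² = 75.46² − (x − 19.1)² − (y − 45.6)² with x = -8.399, y = -15.504, so z ≈ 34.703 ≈ 34.7 km.
Check against D (with the unrounded solution): distance 42.66 ≈ 42.66 km. ✓

x ≈ -8.4 km, y ≈ -15.5 km, depth ≈ 34.7 km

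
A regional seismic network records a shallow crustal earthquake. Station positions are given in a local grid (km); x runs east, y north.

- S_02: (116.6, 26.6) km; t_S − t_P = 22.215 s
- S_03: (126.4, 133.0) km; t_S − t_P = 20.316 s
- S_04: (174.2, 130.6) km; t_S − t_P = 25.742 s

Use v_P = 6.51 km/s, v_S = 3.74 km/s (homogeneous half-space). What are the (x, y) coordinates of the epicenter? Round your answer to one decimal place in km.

-52.0 km east, 125.1 km north

Distance from S−P lag: d = Δt · v_P v_S / (v_P − v_S) = Δt · (6.51·3.74)/(6.51−3.74) ≈ 8.7897·Δt.
So d_S_02 = 195.26, d_S_03 = 178.57, d_S_04 = 226.26 km.
Circle about each station: (x − 116.6)² + (y − 26.6)² = 195.26²; (x − 126.4)² + (y − 133.0)² = 178.57²; (x − 174.2)² + (y − 130.6)² = 226.26².
Subtracting pairs of circle equations eliminates x²+y² and gives linear equations (the radical axes):
19.6 x + 212.8 y = 25602.06
115.2 x + 208.0 y = 20031.76
Solving the 2×2 system: x ≈ -52.0, y ≈ 125.1 km.
Check against S_02 (with the unrounded x, y): √((x − 116.6)²+(y − 26.6)²) = 195.25 ≈ 195.26 km. ✓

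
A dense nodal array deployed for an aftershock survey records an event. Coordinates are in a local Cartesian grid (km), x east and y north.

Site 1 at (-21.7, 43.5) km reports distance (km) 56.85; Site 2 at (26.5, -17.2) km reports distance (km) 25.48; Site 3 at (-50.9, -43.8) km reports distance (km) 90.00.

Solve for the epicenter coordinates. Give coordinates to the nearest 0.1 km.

Circle about each station: (x + 21.7)² + (y − 43.5)² = 56.85²; (x − 26.5)² + (y + 17.2)² = 25.48²; (x + 50.9)² + (y + 43.8)² = 90.00².
Subtracting pairs of circle equations eliminates x²+y² and gives linear equations (the radical axes):
96.4 x − 121.4 y = 1217.64
-58.4 x − 174.6 y = -2721.97
Solving the 2×2 system: x ≈ 22.7, y ≈ 8.0 km.
Check against Site 1 (with the unrounded x, y): √((x + 21.7)²+(y − 43.5)²) = 56.85 ≈ 56.85 km. ✓

x ≈ 22.7 km, y ≈ 8.0 km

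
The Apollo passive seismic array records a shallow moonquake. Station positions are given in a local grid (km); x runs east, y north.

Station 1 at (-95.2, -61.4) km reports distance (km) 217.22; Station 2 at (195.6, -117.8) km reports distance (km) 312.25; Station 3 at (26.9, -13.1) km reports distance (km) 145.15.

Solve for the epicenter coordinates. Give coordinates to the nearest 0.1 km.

6.4 km east, 130.6 km north

Circle about each station: (x + 95.2)² + (y + 61.4)² = 217.22²; (x − 195.6)² + (y + 117.8)² = 312.25²; (x − 26.9)² + (y + 13.1)² = 145.15².
Subtracting the Station 1 equation from the Station 2 and Station 3 equations removes the quadratic terms:
581.6 x − 112.8 y = -11012.33
244.2 x + 96.6 y = 14178.23
Solving the 2×2 system: x ≈ 6.4, y ≈ 130.6 km.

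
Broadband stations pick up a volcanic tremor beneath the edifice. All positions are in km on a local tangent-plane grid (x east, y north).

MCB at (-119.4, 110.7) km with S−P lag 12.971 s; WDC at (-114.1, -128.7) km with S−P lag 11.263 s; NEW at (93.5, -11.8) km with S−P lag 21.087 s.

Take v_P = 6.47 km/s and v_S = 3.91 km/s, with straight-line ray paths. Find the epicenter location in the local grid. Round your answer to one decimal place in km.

(-114.8, -17.4)

Distance from S−P lag: d = Δt · v_P v_S / (v_P − v_S) = Δt · (6.47·3.91)/(6.47−3.91) ≈ 9.8819·Δt.
So d_MCB = 128.18, d_WDC = 111.30, d_NEW = 208.38 km.
Circle about each station: (x + 119.4)² + (y − 110.7)² = 128.18²; (x + 114.1)² + (y + 128.7)² = 111.30²; (x − 93.5)² + (y + 11.8)² = 208.38².
Subtracting pairs of circle equations eliminates x²+y² and gives linear equations (the radical axes):
10.6 x − 478.8 y = 7114.07
425.8 x − 245.0 y = -44621.47
Solving the 2×2 system: x ≈ -114.8, y ≈ -17.4 km.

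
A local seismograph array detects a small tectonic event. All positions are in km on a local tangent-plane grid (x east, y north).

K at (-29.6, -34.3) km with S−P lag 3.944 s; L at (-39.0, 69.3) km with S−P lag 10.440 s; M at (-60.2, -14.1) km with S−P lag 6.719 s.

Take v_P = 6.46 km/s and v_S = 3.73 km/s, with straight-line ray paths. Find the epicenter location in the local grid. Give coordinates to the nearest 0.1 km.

Distance from S−P lag: d = Δt · v_P v_S / (v_P − v_S) = Δt · (6.46·3.73)/(6.46−3.73) ≈ 8.8263·Δt.
So d_K = 34.81, d_L = 92.15, d_M = 59.30 km.
Circle about each station: (x + 29.6)² + (y + 34.3)² = 34.81²; (x + 39.0)² + (y − 69.3)² = 92.15²; (x + 60.2)² + (y + 14.1)² = 59.30².
Subtracting the K equation from the L and M equations removes the quadratic terms:
-18.8 x + 207.2 y = -3009.05
-61.2 x + 40.4 y = -534.55
Solving the 2×2 system: x ≈ -0.9, y ≈ -14.6 km.

(-0.9, -14.6)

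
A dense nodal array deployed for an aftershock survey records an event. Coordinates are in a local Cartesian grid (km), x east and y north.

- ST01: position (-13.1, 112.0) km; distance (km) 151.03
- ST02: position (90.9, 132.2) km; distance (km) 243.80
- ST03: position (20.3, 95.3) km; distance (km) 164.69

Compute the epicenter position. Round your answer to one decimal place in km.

Circle about each station: (x + 13.1)² + (y − 112.0)² = 151.03²; (x − 90.9)² + (y − 132.2)² = 243.80²; (x − 20.3)² + (y − 95.3)² = 164.69².
Subtracting pairs of circle equations eliminates x²+y² and gives linear equations (the radical axes):
208.0 x + 40.4 y = -23604.34
66.8 x − 33.4 y = -7534.17
Solving the 2×2 system: x ≈ -113.3, y ≈ -1.0 km.
Check against ST01 (with the unrounded x, y): √((x + 13.1)²+(y − 112.0)²) = 151.02 ≈ 151.03 km. ✓

(-113.3, -1.0)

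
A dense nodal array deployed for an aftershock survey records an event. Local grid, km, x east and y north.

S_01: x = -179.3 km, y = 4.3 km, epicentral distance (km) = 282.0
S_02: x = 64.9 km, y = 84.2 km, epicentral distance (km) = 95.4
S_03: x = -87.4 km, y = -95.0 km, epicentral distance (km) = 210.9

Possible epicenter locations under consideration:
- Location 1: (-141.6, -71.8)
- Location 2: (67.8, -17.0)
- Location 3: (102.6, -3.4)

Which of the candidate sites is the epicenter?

For each candidate, compare |candidate − station| to the reported distance:
Location 1: residuals S_01 197.1, S_02 163.4, S_03 151.9 → max 197.1 km
Location 2: residuals S_01 34.0, S_02 5.8, S_03 37.2 → max 37.2 km
Location 3: residuals S_01 0.0, S_02 0.0, S_03 0.0 → max 0.0 km
Only Location 3 has all residuals ≈ 0.

Location 3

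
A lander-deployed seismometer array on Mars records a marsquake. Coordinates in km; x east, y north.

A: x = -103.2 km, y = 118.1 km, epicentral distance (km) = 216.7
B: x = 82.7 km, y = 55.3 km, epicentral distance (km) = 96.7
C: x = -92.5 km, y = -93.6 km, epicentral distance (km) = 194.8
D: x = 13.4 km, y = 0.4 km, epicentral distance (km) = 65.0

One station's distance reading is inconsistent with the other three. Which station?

Solve using three stations at a time. Using A, C, D (subtract circle equations pairwise → linear system) gives (x, y) ≈ (78.4, -0.1).
Distances from that point to each station vs reported:
  A: calculated 216.7 vs reported 216.7 → residual 0.0 km
  B: calculated 55.6 vs reported 96.7 → residual 41.1 km
  C: calculated 194.8 vs reported 194.8 → residual 0.0 km
  D: calculated 65.0 vs reported 65.0 → residual 0.0 km
A, C, D are mutually consistent (residuals ≈ 0); B is off by 41.1 km.

B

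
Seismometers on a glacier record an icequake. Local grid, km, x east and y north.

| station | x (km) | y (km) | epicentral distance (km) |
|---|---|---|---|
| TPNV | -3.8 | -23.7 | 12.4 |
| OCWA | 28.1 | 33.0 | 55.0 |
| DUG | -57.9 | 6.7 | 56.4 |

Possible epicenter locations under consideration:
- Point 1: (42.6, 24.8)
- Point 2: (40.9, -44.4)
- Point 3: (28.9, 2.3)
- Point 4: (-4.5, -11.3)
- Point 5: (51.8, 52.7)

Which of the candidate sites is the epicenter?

For each candidate, compare |candidate − station| to the reported distance:
Point 1: residuals TPNV 54.7, OCWA 38.3, DUG 45.7 → max 54.7 km
Point 2: residuals TPNV 36.9, OCWA 23.5, DUG 54.8 → max 54.8 km
Point 3: residuals TPNV 29.4, OCWA 24.3, DUG 30.5 → max 30.5 km
Point 4: residuals TPNV 0.0, OCWA 0.0, DUG 0.0 → max 0.0 km
Point 5: residuals TPNV 82.1, OCWA 24.2, DUG 62.6 → max 82.1 km
Only Point 4 has all residuals ≈ 0.

Point 4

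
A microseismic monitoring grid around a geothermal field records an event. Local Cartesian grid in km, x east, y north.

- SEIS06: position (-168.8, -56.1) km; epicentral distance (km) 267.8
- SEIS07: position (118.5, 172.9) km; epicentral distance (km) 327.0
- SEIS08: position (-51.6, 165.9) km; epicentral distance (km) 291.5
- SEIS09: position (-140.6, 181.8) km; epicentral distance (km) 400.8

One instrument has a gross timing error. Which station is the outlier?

Solve using three stations at a time. Using SEIS06, SEIS07, SEIS09 (subtract circle equations pairwise → linear system) gives (x, y) ≈ (81.3, -152.0).
Distances from that point to each station vs reported:
  SEIS06: calculated 267.8 vs reported 267.8 → residual 0.0 km
  SEIS07: calculated 327.0 vs reported 327.0 → residual 0.0 km
  SEIS08: calculated 344.6 vs reported 291.5 → residual 53.1 km
  SEIS09: calculated 400.8 vs reported 400.8 → residual 0.0 km
SEIS06, SEIS07, SEIS09 are mutually consistent (residuals ≈ 0); SEIS08 is off by 53.1 km.

SEIS08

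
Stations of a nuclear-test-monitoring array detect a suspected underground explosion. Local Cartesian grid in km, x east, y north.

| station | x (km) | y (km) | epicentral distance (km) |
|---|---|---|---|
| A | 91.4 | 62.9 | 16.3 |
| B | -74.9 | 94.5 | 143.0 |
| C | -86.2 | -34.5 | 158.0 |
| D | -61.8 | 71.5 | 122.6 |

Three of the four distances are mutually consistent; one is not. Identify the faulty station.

Solve using three stations at a time. Using B, C, D (subtract circle equations pairwise → linear system) gives (x, y) ≈ (55.2, 35.6).
Distances from that point to each station vs reported:
  A: calculated 45.3 vs reported 16.3 → residual 29.0 km
  B: calculated 142.8 vs reported 143.0 → residual 0.2 km
  C: calculated 157.9 vs reported 158.0 → residual 0.1 km
  D: calculated 122.4 vs reported 122.6 → residual 0.2 km
B, C, D are mutually consistent (residuals ≈ 0); A is off by 29.0 km.

A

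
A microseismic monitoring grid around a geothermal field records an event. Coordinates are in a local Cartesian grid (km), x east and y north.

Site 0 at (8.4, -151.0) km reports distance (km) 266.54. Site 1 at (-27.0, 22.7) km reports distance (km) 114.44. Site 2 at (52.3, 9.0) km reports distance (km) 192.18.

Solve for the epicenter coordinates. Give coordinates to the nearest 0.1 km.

(-126.8, 78.7)

Circle about each station: (x − 8.4)² + (y + 151.0)² = 266.54²; (x + 27.0)² + (y − 22.7)² = 114.44²; (x − 52.3)² + (y − 9.0)² = 192.18².
Subtracting pairs of circle equations eliminates x²+y² and gives linear equations (the radical axes):
-70.8 x + 347.4 y = 36319.79
87.8 x + 320.0 y = 14055.15
Solving the 2×2 system: x ≈ -126.8, y ≈ 78.7 km.
Check against Site 0 (with the unrounded x, y): √((x − 8.4)²+(y + 151.0)²) = 266.54 ≈ 266.54 km. ✓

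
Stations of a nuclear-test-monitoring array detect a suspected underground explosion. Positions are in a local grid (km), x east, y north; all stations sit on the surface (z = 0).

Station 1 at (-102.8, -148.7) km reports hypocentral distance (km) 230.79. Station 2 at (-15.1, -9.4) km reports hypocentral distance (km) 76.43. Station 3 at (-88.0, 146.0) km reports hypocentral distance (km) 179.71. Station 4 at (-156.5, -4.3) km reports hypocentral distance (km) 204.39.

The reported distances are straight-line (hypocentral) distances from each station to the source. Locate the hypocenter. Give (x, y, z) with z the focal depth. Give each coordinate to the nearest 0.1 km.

(42.5, 27.3, 34.3)

Each station gives a sphere (x−x_i)² + (y−y_i)² + z² = d_i² (stations at z=0).
Subtracting the Station 1 sphere from Station 2 and Station 3: z² cancels, leaving linear equations in x and y:
175.4 x + 278.6 y = 15059.32
29.6 x + 589.4 y = 17348.81
Solving: x ≈ 42.493, y ≈ 27.301 km (keep extra digits for the depth step; rounded: 42.5, 27.3).
Then from the Station 1 sphere: z² = 230.79² − (x + 102.8)² − (y + 148.7)² with x = 42.493, y = 27.301, so z ≈ 34.316 ≈ 34.3 km.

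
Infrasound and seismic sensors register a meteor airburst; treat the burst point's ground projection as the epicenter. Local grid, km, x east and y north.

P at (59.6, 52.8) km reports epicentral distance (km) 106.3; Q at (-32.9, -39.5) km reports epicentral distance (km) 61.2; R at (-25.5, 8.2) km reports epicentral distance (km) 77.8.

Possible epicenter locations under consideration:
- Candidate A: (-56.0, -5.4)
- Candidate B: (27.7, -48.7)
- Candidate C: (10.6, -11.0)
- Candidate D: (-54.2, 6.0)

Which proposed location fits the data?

For each candidate, compare |candidate − station| to the reported distance:
Candidate A: residuals P 23.1, Q 20.0, R 44.4 → max 44.4 km
Candidate B: residuals P 0.1, Q 0.1, R 0.1 → max 0.1 km
Candidate C: residuals P 25.9, Q 9.2, R 36.9 → max 36.9 km
Candidate D: residuals P 16.7, Q 11.0, R 49.0 → max 49.0 km
Only Candidate B has all residuals ≈ 0.

Candidate B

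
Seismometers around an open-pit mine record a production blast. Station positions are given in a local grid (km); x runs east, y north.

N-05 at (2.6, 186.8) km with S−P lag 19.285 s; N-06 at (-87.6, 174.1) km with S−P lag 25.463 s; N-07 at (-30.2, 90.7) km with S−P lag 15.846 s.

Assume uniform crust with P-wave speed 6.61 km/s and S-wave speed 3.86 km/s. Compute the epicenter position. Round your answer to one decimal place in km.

(108.8, 42.8)

Distance from S−P lag: d = Δt · v_P v_S / (v_P − v_S) = Δt · (6.61·3.86)/(6.61−3.86) ≈ 9.2780·Δt.
So d_N-05 = 178.93, d_N-06 = 236.25, d_N-07 = 147.02 km.
Circle about each station: (x − 2.6)² + (y − 186.8)² = 178.93²; (x + 87.6)² + (y − 174.1)² = 236.25²; (x + 30.2)² + (y − 90.7)² = 147.02².
Subtracting pairs of circle equations eliminates x²+y² and gives linear equations (the radical axes):
-180.4 x − 25.4 y = -20714.55
-65.6 x − 192.2 y = -15361.41
Solving the 2×2 system: x ≈ 108.8, y ≈ 42.8 km.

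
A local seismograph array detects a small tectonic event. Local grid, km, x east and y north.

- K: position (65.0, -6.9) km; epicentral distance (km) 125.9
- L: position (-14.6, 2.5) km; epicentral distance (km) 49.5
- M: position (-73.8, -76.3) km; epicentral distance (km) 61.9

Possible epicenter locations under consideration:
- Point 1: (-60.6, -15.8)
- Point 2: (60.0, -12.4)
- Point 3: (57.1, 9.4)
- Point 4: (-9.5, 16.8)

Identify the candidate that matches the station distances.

Point 1

For each candidate, compare |candidate − station| to the reported distance:
Point 1: residuals K 0.0, L 0.0, M 0.0 → max 0.0 km
Point 2: residuals K 118.5, L 26.6, M 86.4 → max 118.5 km
Point 3: residuals K 107.8, L 22.5, M 94.6 → max 107.8 km
Point 4: residuals K 47.7, L 34.3, M 51.2 → max 51.2 km
Only Point 1 has all residuals ≈ 0.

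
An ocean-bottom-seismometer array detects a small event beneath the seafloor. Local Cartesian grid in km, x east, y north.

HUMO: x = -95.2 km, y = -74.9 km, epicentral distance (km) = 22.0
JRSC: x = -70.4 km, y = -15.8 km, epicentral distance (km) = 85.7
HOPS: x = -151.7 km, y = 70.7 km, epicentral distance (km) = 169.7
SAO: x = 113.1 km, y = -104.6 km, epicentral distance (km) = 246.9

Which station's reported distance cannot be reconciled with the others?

SAO

Solve using three stations at a time. Using HUMO, JRSC, HOPS (subtract circle equations pairwise → linear system) gives (x, y) ≈ (-107.4, -93.1).
Distances from that point to each station vs reported:
  HUMO: calculated 21.9 vs reported 22.0 → residual 0.1 km
  JRSC: calculated 85.7 vs reported 85.7 → residual 0.0 km
  HOPS: calculated 169.7 vs reported 169.7 → residual 0.0 km
  SAO: calculated 220.8 vs reported 246.9 → residual 26.1 km
HUMO, JRSC, HOPS are mutually consistent (residuals ≈ 0); SAO is off by 26.1 km.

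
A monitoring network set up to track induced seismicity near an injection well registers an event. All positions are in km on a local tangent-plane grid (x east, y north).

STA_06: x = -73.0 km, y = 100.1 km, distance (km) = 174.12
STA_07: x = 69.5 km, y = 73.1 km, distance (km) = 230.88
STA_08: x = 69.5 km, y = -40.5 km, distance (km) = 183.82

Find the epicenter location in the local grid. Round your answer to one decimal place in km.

-112.0 km east, -69.6 km north

Circle about each station: (x + 73.0)² + (y − 100.1)² = 174.12²; (x − 69.5)² + (y − 73.1)² = 230.88²; (x − 69.5)² + (y + 40.5)² = 183.82².
Subtracting pairs of circle equations eliminates x²+y² and gives linear equations (the radical axes):
285.0 x − 54.0 y = -28162.95
285.0 x − 281.2 y = -12350.53
Solving the 2×2 system: x ≈ -112.0, y ≈ -69.6 km.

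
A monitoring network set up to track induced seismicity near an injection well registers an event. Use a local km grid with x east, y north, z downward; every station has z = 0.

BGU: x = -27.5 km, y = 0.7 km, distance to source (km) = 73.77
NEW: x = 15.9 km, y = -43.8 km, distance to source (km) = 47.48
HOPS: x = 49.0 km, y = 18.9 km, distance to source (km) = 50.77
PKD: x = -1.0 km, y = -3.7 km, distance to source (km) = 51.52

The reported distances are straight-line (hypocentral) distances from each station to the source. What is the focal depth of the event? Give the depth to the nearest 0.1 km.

z ≈ 33.6 km

Each station gives a sphere (x−x_i)² + (y−y_i)² + z² = d_i² (stations at z=0).
Subtracting the BGU sphere from NEW and HOPS: z² cancels, leaving linear equations in x and y:
86.8 x − 89.0 y = 4602.17
153.0 x + 36.4 y = 4865.89
Solving: x ≈ 35.799, y ≈ -16.796 km (keep extra digits for the depth step; rounded: 35.8, -16.8).
Then from the BGU sphere: z² = 73.77² − (x + 27.5)² − (y − 0.7)² with x = 35.799, y = -16.796, so z ≈ 33.603 ≈ 33.6 km.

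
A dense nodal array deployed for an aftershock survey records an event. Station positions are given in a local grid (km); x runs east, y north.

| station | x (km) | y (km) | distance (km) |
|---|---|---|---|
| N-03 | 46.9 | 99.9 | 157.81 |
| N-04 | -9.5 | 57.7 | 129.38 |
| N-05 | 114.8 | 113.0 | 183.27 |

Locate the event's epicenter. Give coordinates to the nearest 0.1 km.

48.6 km east, -57.9 km north

Circle about each station: (x − 46.9)² + (y − 99.9)² = 157.81²; (x + 9.5)² + (y − 57.7)² = 129.38²; (x − 114.8)² + (y − 113.0)² = 183.27².
Subtracting pairs of circle equations eliminates x²+y² and gives linear equations (the radical axes):
-112.8 x − 84.4 y = -595.27
135.8 x + 26.2 y = 5084.52
Solving the 2×2 system: x ≈ 48.6, y ≈ -57.9 km.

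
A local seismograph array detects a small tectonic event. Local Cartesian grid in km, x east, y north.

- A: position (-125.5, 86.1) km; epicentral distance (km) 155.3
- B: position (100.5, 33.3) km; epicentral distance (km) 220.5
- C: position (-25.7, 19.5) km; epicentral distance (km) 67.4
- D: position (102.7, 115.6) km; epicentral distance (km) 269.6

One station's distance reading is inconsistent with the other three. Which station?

Solve using three stations at a time. Using A, B, D (subtract circle equations pairwise → linear system) gives (x, y) ≈ (-96.2, -66.5).
Distances from that point to each station vs reported:
  A: calculated 155.4 vs reported 155.3 → residual 0.1 km
  B: calculated 220.5 vs reported 220.5 → residual 0.0 km
  C: calculated 111.2 vs reported 67.4 → residual 43.8 km
  D: calculated 269.6 vs reported 269.6 → residual 0.0 km
A, B, D are mutually consistent (residuals ≈ 0); C is off by 43.8 km.

C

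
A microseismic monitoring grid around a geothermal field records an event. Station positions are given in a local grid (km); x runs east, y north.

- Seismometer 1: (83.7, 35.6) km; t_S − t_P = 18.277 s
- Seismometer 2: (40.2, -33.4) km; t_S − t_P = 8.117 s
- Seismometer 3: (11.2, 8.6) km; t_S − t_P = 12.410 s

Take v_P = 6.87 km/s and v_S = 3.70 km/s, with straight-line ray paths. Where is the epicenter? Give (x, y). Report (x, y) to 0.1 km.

(9.7, -90.9)

Distance from S−P lag: d = Δt · v_P v_S / (v_P − v_S) = Δt · (6.87·3.70)/(6.87−3.70) ≈ 8.0186·Δt.
So d_Seismometer 1 = 146.56, d_Seismometer 2 = 65.09, d_Seismometer 3 = 99.51 km.
Circle about each station: (x − 83.7)² + (y − 35.6)² = 146.56²; (x − 40.2)² + (y + 33.4)² = 65.09²; (x − 11.2)² + (y − 8.6)² = 99.51².
Subtracting pairs of circle equations eliminates x²+y² and gives linear equations (the radical axes):
-87.0 x − 138.0 y = 11701.68
-145.0 x − 54.0 y = 3503.94
Solving the 2×2 system: x ≈ 9.7, y ≈ -90.9 km.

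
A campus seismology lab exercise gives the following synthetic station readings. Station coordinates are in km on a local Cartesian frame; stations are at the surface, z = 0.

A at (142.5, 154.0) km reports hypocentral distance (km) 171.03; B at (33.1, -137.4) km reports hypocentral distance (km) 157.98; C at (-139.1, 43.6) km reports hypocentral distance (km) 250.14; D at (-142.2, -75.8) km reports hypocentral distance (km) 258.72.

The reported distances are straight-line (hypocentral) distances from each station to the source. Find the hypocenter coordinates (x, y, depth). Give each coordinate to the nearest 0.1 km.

x ≈ 101.2 km, y ≈ -4.1 km, depth ≈ 50.5 km

Each station gives a sphere (x−x_i)² + (y−y_i)² + z² = d_i² (stations at z=0).
Subtracting the A sphere from B and C: z² cancels, leaving linear equations in x and y:
-218.8 x − 582.8 y = -19754.30
-563.2 x − 220.8 y = -56091.24
Solving: x ≈ 101.200, y ≈ -4.098 km (keep extra digits for the depth step; rounded: 101.2, -4.1).
Then from the A sphere: z² = 171.03² − (x − 142.5)² − (y − 154.0)² with x = 101.200, y = -4.098, so z ≈ 50.503 ≈ 50.5 km.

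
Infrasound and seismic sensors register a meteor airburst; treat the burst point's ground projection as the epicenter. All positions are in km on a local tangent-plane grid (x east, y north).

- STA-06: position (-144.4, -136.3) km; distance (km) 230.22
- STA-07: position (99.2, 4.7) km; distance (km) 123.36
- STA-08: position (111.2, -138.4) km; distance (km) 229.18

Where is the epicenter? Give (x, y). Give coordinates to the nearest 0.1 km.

x ≈ -14.1 km, y ≈ 53.5 km

Circle about each station: (x + 144.4)² + (y + 136.3)² = 230.22²; (x − 99.2)² + (y − 4.7)² = 123.36²; (x − 111.2)² + (y + 138.4)² = 229.18².
Subtracting the STA-06 equation from the STA-07 and STA-08 equations removes the quadratic terms:
487.2 x + 282.0 y = 8217.24
511.2 x − 4.2 y = -7431.27
Solving the 2×2 system: x ≈ -14.1, y ≈ 53.5 km.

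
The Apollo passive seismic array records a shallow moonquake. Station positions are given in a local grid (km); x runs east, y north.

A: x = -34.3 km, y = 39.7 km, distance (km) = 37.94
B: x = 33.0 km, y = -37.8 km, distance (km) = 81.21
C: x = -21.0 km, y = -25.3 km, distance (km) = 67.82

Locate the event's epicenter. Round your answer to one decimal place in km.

Circle about each station: (x + 34.3)² + (y − 39.7)² = 37.94²; (x − 33.0)² + (y + 37.8)² = 81.21²; (x + 21.0)² + (y + 25.3)² = 67.82².
Subtracting the A equation from the B and C equations removes the quadratic terms:
134.6 x − 155.0 y = -5390.36
26.6 x − 130.0 y = -4831.60
Solving the 2×2 system: x ≈ 3.6, y ≈ 37.9 km.
Check against A (with the unrounded x, y): √((x + 34.3)²+(y − 39.7)²) = 37.94 ≈ 37.94 km. ✓

x ≈ 3.6 km, y ≈ 37.9 km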